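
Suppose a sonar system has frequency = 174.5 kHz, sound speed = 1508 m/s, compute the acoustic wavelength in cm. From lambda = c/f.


0.86 cm


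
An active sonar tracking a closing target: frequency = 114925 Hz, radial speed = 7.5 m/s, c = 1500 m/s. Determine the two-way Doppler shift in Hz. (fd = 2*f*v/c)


fd = 2*f*v/c = 2 * 114925 * 7.5 / 1500 = 1149.25

1149.25 Hz


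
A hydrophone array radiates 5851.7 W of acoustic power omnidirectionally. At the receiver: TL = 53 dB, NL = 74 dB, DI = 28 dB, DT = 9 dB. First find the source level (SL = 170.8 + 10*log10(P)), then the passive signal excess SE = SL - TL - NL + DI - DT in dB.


Step 1: SL = 170.8 + 10*log10(5851.7) = 208.47 dB
Step 2: SE = SL - TL - NL + DI - DT = 208.47 - 53 - 74 + 28 - 9 = 100.47

100.47 dB


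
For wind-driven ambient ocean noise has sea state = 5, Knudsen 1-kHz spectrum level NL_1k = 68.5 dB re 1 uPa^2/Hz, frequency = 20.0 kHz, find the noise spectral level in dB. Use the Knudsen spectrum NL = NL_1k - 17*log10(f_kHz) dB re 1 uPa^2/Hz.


NL = NL_1k - 17*log10(f_kHz) = 68.5 - 17*log10(20.0) = 68.5 - (22.12) = 46.38

46.38 dB


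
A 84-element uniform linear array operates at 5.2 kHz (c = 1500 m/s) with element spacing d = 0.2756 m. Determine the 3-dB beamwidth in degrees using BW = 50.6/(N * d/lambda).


Step 1: lambda = 1500/5200 = 0.28846 m
Step 2: d/lambda = 0.2756/0.28846 = 0.9554
Step 3: BW = 50.6/(N * d/lambda) = 50.6/(84 * 0.9554) = 0.63

0.63 deg


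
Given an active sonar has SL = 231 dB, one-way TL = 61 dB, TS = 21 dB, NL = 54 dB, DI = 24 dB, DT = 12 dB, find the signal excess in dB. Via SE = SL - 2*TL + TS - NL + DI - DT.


SE = SL - 2*TL + TS - NL + DI - DT = 231 - 2*61 + (21) - 54 + 24 - 12 = 88

88 dB


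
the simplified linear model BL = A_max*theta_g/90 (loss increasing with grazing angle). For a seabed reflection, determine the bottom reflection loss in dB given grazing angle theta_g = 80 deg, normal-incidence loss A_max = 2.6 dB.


BL = A_max * theta_g / 90 = 2.6 * 80 / 90 = 2.31

2.31 dB


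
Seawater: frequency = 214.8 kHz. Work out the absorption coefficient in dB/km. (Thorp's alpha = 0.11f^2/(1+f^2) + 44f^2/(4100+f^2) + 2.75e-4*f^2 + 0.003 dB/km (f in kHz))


f^2 = 46139.04
alpha = 0.11*46139.04/(1+46139.04) + 44*46139.04/(4100+46139.04) + 2.75e-4*46139.04 + 0.003 = 53.21

53.21 dB/km


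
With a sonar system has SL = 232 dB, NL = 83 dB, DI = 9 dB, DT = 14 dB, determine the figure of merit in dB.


144 dB


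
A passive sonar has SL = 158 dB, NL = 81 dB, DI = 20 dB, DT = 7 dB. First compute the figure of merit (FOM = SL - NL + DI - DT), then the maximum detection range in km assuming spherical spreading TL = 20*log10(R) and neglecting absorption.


Step 1: FOM = SL - NL + DI - DT = 158 - 81 + 20 - 7 = 90 dB
Step 2: at max range FOM = TL = 20*log10(R), so R = 10^(90/20) = 31622.78 m = 31.62 km

31.62 km


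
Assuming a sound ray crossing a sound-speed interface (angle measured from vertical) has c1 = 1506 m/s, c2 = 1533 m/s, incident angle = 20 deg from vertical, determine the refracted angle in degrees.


sin(theta2) = (c2/c1)*sin(theta1) = (1533/1506)*sin(20 deg) = 0.34815
theta2 = arcsin(0.34815) = 20.37

20.37 deg


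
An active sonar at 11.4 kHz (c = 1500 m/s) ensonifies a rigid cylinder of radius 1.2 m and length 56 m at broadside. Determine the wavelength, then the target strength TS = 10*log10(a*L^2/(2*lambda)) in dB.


Step 1: lambda = c/f = 1500/11400 = 0.13158 m
Step 2: TS = 10*log10(a*L^2/(2*lambda)) = 10*log10(1.2*56^2/(2*0.13158)) = 41.55

41.55 dB


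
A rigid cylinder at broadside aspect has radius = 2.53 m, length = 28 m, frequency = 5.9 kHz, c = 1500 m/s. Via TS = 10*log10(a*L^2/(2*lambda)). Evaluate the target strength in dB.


lambda = 1500/5900 = 0.25424 m
TS = 10*log10(2.53*28^2/(2*0.25424)) = 35.91

35.91 dB


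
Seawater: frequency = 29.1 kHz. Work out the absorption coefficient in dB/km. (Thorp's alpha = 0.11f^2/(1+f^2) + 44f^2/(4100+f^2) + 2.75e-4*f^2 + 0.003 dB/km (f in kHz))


f^2 = 846.81
alpha = 0.11*846.81/(1+846.81) + 44*846.81/(4100+846.81) + 2.75e-4*846.81 + 0.003 = 7.878

7.878 dB/km


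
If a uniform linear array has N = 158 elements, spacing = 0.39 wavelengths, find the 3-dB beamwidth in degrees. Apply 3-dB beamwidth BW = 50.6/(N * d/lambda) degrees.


0.82 deg


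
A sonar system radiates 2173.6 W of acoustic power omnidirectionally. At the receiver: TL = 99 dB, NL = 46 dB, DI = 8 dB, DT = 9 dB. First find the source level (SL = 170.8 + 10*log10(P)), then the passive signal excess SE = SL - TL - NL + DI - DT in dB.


Step 1: SL = 170.8 + 10*log10(2173.6) = 204.17 dB
Step 2: SE = SL - TL - NL + DI - DT = 204.17 - 99 - 46 + 8 - 9 = 58.17

58.17 dB


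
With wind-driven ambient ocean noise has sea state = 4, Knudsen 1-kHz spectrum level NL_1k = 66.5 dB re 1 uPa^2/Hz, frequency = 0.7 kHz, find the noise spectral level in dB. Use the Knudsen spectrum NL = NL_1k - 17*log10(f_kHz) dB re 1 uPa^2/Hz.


NL = NL_1k - 17*log10(f_kHz) = 66.5 - 17*log10(0.7) = 66.5 - (-2.63) = 69.13

69.13 dB


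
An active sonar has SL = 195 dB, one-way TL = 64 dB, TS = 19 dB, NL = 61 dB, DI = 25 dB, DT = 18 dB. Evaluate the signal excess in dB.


SE = SL - 2*TL + TS - NL + DI - DT = 195 - 2*64 + (19) - 61 + 25 - 18 = 32

32 dB


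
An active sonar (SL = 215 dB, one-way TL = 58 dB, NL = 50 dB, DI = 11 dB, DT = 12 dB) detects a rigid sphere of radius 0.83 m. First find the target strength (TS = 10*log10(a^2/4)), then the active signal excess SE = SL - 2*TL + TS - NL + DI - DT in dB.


Step 1: TS = 10*log10(0.83^2/4) = -7.64 dB
Step 2: SE = SL - 2*TL + TS - NL + DI - DT = 215 - 2*58 + (-7.64) - 50 + 11 - 12 = 40.36

40.36 dB


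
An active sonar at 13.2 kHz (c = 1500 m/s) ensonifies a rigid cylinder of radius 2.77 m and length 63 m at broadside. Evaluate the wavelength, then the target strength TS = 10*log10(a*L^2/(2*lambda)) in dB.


Step 1: lambda = c/f = 1500/13200 = 0.11364 m
Step 2: TS = 10*log10(a*L^2/(2*lambda)) = 10*log10(2.77*63^2/(2*0.11364)) = 46.85

46.85 dB


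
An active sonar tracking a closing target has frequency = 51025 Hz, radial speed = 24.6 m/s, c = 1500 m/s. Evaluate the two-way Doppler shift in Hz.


1673.62 Hz


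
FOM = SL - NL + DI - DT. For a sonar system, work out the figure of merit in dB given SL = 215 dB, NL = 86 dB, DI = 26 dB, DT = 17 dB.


FOM = SL - NL + DI - DT = 215 - 86 + 26 - 17 = 138

138 dB


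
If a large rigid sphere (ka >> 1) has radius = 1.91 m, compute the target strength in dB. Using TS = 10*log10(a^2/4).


-0.4 dB


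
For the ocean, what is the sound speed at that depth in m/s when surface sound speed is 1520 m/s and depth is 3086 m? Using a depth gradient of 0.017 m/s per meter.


c = 1520 + 0.017 * 3086 = 1572.462

1572.462 m/s


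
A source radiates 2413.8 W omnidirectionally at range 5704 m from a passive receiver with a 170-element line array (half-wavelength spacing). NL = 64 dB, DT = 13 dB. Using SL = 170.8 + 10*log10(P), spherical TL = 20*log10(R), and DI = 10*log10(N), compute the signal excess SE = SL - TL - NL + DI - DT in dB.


Step 1: SL = 170.8 + 10*log10(2413.8) = 204.63 dB
Step 2: TL = 20*log10(5704) = 75.12 dB
Step 3: DI = 10*log10(170) = 22.3 dB
Step 4: SE = SL - TL - NL + DI - DT = 204.63 - 75.12 - 64 + 22.3 - 13 = 74.81

74.81 dB


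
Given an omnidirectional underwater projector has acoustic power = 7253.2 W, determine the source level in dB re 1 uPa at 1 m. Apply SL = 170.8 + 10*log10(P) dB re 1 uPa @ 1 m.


SL = 170.8 + 10*log10(7253.2) = 170.8 + 38.61 = 209.41

209.41 dB


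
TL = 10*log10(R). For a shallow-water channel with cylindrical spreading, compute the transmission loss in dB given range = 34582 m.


45.39 dB


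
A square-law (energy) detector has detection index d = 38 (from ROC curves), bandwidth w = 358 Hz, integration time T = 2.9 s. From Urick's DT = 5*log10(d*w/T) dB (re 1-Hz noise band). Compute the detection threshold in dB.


DT = 5*log10(d*w/T) = 5*log10(38 * 358 / 2.9) = 5*log10(4691.03) = 18.36

18.36 dB


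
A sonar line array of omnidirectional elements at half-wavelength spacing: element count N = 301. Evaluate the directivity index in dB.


DI = 10*log10(301) = 24.79

24.79 dB


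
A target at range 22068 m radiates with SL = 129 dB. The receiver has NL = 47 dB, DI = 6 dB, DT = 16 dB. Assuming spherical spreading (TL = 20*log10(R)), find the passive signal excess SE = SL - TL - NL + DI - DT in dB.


Step 1: TL = 20*log10(22068) = 86.88 dB
Step 2: SE = 129 - 86.88 - 47 + 6 - 16 = -14.88

-14.88 dB


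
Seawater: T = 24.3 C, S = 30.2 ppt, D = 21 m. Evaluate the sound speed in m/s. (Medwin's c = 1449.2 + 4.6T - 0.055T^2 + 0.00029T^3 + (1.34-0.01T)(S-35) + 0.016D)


c = 1449.2 + 4.6*24.3 - 0.055*24.3^2 + 0.00029*24.3^3 + (1.34 - 0.01*24.3)*(30.2 - 35) + 0.016*21 = 1527.73

1527.73 m/s


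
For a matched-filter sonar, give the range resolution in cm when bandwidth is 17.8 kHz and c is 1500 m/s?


4.21 cm


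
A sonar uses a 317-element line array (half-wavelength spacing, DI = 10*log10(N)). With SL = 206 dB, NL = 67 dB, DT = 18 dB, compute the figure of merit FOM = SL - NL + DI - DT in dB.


146.01 dB


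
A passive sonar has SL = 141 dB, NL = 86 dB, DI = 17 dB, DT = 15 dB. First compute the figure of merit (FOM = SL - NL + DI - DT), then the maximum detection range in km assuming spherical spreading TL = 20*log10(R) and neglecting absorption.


Step 1: FOM = SL - NL + DI - DT = 141 - 86 + 17 - 15 = 57 dB
Step 2: at max range FOM = TL = 20*log10(R), so R = 10^(57/20) = 707.95 m = 0.71 km

0.71 km


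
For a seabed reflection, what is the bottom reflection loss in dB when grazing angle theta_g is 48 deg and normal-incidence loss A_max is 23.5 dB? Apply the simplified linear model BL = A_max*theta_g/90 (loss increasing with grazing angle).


12.53 dB


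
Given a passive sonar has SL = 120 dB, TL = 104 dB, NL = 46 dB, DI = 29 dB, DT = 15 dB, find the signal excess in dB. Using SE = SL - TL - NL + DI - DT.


-16 dB


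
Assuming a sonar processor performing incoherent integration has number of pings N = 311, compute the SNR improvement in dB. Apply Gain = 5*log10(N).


Gain = 5*log10(311) = 12.46

12.46 dB


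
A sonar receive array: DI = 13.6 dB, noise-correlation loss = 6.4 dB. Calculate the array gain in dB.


AG = DI - L_corr = 13.6 - 6.4 = 7.2

7.2 dB


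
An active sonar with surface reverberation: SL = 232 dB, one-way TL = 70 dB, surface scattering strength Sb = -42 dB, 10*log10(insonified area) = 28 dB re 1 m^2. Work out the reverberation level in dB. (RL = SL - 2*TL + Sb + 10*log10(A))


RL = SL - 2*TL + Sb + 10*log10(A) = 232 - 2*70 + (-42) + 28 = 78

78 dB


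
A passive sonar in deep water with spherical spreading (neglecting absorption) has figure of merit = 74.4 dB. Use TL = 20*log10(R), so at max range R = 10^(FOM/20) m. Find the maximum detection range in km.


At max range FOM = TL, so 20*log10(R) = 74.4
R = 10^(74.4/20) = 5248.07 m = 5.25 km

5.25 km


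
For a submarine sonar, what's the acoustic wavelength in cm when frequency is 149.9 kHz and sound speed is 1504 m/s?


1.0 cm


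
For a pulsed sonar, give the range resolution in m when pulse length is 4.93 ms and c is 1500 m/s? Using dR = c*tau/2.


dR = c*tau/2 = 1500 * 4.93e-3 / 2 = 3.6975

3.6975 m


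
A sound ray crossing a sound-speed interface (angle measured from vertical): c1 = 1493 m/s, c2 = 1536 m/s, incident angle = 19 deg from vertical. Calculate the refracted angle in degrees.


19.57 deg


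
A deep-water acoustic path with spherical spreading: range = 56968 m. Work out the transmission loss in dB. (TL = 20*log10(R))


TL = 20*log10(56968) = 95.11

95.11 dB


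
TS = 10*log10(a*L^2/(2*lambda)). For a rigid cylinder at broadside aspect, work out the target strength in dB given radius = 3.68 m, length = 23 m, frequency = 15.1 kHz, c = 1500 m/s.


39.91 dB


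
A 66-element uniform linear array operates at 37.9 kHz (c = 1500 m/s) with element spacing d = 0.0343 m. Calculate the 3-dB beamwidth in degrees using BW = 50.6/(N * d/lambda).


Step 1: lambda = 1500/37900 = 0.03958 m
Step 2: d/lambda = 0.0343/0.03958 = 0.8666
Step 3: BW = 50.6/(N * d/lambda) = 50.6/(66 * 0.8666) = 0.88

0.88 deg


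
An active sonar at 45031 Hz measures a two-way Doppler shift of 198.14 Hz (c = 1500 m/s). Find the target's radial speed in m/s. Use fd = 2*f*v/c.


From fd = 2*f*v/c, v = c*fd/(2*f) = 1500 * 198.14 / (2*45031) = 3.3

3.3 m/s


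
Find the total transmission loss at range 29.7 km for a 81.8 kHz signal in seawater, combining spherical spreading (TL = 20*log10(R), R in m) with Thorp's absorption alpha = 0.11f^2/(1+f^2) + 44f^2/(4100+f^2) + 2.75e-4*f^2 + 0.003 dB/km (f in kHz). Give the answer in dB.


Step 1 (Thorp): alpha = 0.11*6691.24/(1+6691.24) + 44*6691.24/(4100+6691.24) + 2.75e-4*6691.24 + 0.003 = 29.2358 dB/km
Step 2: TL_spread = 20*log10(29700) = 89.46 dB
Step 3: TL_abs = alpha*R = 29.2358 * 29.7 = 868.3 dB
Step 4: TL_total = 89.46 + 868.3 = 957.76

957.76 dB


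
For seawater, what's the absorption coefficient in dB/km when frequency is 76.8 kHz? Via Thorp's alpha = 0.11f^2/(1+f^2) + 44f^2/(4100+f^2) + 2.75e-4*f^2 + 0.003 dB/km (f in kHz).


f^2 = 5898.24
alpha = 0.11*5898.24/(1+5898.24) + 44*5898.24/(4100+5898.24) + 2.75e-4*5898.24 + 0.003 = 27.692

27.692 dB/km


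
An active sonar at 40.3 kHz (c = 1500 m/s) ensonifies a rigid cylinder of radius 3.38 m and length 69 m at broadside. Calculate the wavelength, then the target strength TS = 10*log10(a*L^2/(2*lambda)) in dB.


Step 1: lambda = c/f = 1500/40300 = 0.03722 m
Step 2: TS = 10*log10(a*L^2/(2*lambda)) = 10*log10(3.38*69^2/(2*0.03722)) = 53.35

53.35 dB


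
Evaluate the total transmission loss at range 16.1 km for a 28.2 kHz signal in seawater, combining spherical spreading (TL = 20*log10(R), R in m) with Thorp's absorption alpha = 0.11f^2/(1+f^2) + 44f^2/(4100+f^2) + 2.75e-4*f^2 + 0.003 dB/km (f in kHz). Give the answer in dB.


Step 1 (Thorp): alpha = 0.11*795.24/(1+795.24) + 44*795.24/(4100+795.24) + 2.75e-4*795.24 + 0.003 = 7.4794 dB/km
Step 2: TL_spread = 20*log10(16100) = 84.14 dB
Step 3: TL_abs = alpha*R = 7.4794 * 16.1 = 120.42 dB
Step 4: TL_total = 84.14 + 120.42 = 204.56

204.56 dB


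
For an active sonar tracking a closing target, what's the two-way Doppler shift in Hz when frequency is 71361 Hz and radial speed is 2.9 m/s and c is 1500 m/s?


275.93 Hz


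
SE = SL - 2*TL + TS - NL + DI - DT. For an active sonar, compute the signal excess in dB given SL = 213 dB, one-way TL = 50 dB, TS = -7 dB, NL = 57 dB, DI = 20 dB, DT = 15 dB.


54 dB


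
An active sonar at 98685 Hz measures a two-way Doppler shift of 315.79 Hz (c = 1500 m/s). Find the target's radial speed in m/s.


2.4 m/s


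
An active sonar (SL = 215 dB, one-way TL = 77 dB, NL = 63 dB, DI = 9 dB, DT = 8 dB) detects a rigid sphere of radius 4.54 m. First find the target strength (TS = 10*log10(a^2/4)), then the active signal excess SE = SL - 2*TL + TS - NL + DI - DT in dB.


Step 1: TS = 10*log10(4.54^2/4) = 7.12 dB
Step 2: SE = SL - 2*TL + TS - NL + DI - DT = 215 - 2*77 + (7.12) - 63 + 9 - 8 = 6.12

6.12 dB


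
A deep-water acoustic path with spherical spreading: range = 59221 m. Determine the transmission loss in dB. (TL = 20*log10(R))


TL = 20*log10(59221) = 95.45

95.45 dB


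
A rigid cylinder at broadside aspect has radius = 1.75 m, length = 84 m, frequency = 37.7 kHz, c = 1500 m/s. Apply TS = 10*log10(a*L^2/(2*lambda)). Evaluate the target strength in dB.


51.91 dB


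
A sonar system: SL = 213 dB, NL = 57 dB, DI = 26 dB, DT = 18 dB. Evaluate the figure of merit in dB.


FOM = SL - NL + DI - DT = 213 - 57 + 26 - 18 = 164

164 dB


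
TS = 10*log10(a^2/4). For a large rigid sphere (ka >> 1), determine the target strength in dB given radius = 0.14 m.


TS = 10*log10(0.14^2 / 4) = 10*log10(0.0049) = -23.1

-23.1 dB


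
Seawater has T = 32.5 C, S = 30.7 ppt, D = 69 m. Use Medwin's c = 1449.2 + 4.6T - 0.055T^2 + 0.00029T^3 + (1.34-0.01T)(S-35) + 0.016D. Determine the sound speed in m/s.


c = 1449.2 + 4.6*32.5 - 0.055*32.5^2 + 0.00029*32.5^3 + (1.34 - 0.01*32.5)*(30.7 - 35) + 0.016*69 = 1547.3

1547.3 m/s


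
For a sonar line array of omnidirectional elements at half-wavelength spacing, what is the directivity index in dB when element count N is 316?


DI = 10*log10(316) = 25.0

25.0 dB


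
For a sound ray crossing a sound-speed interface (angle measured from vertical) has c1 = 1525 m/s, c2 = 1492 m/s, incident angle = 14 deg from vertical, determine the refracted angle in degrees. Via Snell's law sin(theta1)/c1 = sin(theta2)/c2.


sin(theta2) = (c2/c1)*sin(theta1) = (1492/1525)*sin(14 deg) = 0.23669
theta2 = arcsin(0.23669) = 13.69

13.69 deg


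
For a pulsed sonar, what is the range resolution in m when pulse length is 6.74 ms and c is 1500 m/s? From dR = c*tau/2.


dR = c*tau/2 = 1500 * 6.74e-3 / 2 = 5.055

5.055 m


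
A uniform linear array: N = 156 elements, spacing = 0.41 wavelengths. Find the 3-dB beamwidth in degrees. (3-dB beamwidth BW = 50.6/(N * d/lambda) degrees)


0.79 deg


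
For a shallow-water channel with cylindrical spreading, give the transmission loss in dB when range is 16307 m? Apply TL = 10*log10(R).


42.12 dB


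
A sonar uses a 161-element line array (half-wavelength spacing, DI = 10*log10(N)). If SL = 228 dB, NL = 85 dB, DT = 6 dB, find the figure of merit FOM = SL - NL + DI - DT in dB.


Step 1: DI = 10*log10(161) = 22.07 dB
Step 2: FOM = SL - NL + DI - DT = 228 - 85 + 22.07 - 6 = 159.07

159.07 dB


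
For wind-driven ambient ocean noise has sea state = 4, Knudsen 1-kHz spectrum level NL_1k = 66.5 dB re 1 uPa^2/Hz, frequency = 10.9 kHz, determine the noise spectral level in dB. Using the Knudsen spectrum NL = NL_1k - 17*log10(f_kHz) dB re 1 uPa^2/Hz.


NL = NL_1k - 17*log10(f_kHz) = 66.5 - 17*log10(10.9) = 66.5 - (17.64) = 48.86

48.86 dB


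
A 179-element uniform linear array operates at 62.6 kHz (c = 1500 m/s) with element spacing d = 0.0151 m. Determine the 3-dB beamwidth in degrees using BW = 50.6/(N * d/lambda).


Step 1: lambda = 1500/62600 = 0.02396 m
Step 2: d/lambda = 0.0151/0.02396 = 0.6302
Step 3: BW = 50.6/(N * d/lambda) = 50.6/(179 * 0.6302) = 0.45

0.45 deg


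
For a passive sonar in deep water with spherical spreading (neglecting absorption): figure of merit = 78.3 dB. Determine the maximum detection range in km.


At max range FOM = TL, so 20*log10(R) = 78.3
R = 10^(78.3/20) = 8222.43 m = 8.22 km

8.22 km


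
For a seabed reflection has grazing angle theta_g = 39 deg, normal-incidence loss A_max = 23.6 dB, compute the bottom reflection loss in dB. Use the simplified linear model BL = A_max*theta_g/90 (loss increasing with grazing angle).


10.23 dB


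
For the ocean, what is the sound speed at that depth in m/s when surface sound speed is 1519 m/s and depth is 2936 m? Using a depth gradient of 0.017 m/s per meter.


c = 1519 + 0.017 * 2936 = 1568.912

1568.912 m/s


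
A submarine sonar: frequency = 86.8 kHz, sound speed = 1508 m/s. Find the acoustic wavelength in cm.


lambda = c/f = 1508 / 86800 = 0.0174 m = 1.74 cm

1.74 cm


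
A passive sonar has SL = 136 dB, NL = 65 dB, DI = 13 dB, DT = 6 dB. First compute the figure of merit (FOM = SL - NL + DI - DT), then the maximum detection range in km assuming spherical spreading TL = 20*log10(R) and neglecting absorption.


Step 1: FOM = SL - NL + DI - DT = 136 - 65 + 13 - 6 = 78 dB
Step 2: at max range FOM = TL = 20*log10(R), so R = 10^(78/20) = 7943.28 m = 7.94 km

7.94 km


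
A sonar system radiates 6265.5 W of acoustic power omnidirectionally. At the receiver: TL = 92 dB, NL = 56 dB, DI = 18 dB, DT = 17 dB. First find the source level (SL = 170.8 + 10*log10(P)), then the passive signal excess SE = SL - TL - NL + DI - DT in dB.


Step 1: SL = 170.8 + 10*log10(6265.5) = 208.77 dB
Step 2: SE = SL - TL - NL + DI - DT = 208.77 - 92 - 56 + 18 - 17 = 61.77

61.77 dB


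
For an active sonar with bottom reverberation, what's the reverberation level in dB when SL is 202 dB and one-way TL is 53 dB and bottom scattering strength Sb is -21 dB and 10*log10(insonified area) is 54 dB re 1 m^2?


RL = SL - 2*TL + Sb + 10*log10(A) = 202 - 2*53 + (-21) + 54 = 129

129 dB


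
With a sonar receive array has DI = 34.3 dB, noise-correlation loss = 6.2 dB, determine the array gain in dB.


AG = DI - L_corr = 34.3 - 6.2 = 28.1

28.1 dB


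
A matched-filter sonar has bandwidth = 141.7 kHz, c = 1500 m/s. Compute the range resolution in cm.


dR = c/(2*BW) = 1500 / (2 * 141.7e3) = 0.0053 m = 0.53 cm

0.53 cm


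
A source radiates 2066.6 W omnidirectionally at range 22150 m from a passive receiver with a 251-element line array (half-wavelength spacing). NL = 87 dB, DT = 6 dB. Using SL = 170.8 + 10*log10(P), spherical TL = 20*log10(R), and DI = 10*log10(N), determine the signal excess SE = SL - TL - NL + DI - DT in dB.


48.04 dB


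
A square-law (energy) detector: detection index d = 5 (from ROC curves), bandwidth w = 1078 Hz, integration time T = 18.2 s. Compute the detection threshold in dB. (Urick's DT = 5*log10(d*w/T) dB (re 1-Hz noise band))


DT = 5*log10(d*w/T) = 5*log10(5 * 1078 / 18.2) = 5*log10(296.15) = 12.36

12.36 dB


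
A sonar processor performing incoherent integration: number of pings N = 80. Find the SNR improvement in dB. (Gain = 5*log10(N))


9.52 dB


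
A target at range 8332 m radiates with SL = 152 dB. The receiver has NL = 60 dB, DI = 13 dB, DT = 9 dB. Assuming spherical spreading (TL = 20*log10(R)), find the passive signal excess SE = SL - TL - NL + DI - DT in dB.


Step 1: TL = 20*log10(8332) = 78.41 dB
Step 2: SE = 152 - 78.41 - 60 + 13 - 9 = 17.59

17.59 dB


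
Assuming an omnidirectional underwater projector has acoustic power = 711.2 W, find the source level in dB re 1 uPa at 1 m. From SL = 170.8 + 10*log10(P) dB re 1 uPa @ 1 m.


199.32 dB


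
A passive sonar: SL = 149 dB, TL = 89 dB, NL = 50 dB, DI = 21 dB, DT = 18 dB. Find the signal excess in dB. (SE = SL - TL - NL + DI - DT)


SE = SL - TL - NL + DI - DT = 149 - 89 - 50 + 21 - 18 = 13

13 dB


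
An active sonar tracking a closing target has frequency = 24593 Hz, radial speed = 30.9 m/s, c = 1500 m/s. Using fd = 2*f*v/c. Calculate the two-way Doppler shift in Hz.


1013.23 Hz


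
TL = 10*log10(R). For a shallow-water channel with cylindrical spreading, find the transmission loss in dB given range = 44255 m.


TL = 10*log10(44255) = 46.46

46.46 dB


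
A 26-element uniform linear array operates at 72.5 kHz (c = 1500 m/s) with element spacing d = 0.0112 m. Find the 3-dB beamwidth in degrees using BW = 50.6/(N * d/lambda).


Step 1: lambda = 1500/72500 = 0.02069 m
Step 2: d/lambda = 0.0112/0.02069 = 0.5413
Step 3: BW = 50.6/(N * d/lambda) = 50.6/(26 * 0.5413) = 3.6

3.6 deg


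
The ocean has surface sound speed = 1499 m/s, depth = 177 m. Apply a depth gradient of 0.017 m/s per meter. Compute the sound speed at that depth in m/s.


1502.009 m/s


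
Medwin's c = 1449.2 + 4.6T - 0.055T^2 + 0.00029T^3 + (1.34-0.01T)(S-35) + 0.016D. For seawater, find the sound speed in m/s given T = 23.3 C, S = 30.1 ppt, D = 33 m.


c = 1449.2 + 4.6*23.3 - 0.055*23.3^2 + 0.00029*23.3^3 + (1.34 - 0.01*23.3)*(30.1 - 35) + 0.016*33 = 1525.29

1525.29 m/s


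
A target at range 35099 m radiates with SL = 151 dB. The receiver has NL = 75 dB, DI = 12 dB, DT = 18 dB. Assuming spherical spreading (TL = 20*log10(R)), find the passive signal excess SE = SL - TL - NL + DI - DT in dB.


-20.91 dB


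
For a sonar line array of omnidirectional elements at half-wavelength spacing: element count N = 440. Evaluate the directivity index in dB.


DI = 10*log10(440) = 26.43

26.43 dB


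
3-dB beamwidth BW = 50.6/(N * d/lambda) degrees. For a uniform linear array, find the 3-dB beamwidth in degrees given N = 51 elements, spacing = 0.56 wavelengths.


BW = 50.6 / (51 * 0.56) = 50.6 / 28.56 = 1.77

1.77 deg


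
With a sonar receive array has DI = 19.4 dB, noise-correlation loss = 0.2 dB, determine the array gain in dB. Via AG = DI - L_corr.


AG = DI - L_corr = 19.4 - 0.2 = 19.2

19.2 dB


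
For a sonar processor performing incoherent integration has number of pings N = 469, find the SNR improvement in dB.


Gain = 5*log10(469) = 13.36

13.36 dB


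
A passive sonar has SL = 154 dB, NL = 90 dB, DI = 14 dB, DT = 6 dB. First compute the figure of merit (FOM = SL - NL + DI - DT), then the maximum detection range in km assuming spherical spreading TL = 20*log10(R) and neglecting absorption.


Step 1: FOM = SL - NL + DI - DT = 154 - 90 + 14 - 6 = 72 dB
Step 2: at max range FOM = TL = 20*log10(R), so R = 10^(72/20) = 3981.07 m = 3.98 km

3.98 km


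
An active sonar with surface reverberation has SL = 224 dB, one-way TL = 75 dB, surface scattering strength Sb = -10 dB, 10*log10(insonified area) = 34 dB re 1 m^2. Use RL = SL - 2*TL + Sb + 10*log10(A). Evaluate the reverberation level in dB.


RL = SL - 2*TL + Sb + 10*log10(A) = 224 - 2*75 + (-10) + 34 = 98

98 dB


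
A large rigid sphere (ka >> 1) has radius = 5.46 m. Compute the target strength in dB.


8.72 dB


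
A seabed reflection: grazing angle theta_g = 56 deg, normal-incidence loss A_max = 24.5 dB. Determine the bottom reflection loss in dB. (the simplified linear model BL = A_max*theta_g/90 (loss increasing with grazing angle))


BL = A_max * theta_g / 90 = 24.5 * 56 / 90 = 15.24

15.24 dB


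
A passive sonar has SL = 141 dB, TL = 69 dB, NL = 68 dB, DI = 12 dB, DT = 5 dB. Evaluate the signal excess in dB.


SE = SL - TL - NL + DI - DT = 141 - 69 - 68 + 12 - 5 = 11

11 dB


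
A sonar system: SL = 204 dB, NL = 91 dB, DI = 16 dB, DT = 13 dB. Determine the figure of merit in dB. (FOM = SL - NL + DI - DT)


FOM = SL - NL + DI - DT = 204 - 91 + 16 - 13 = 116

116 dB


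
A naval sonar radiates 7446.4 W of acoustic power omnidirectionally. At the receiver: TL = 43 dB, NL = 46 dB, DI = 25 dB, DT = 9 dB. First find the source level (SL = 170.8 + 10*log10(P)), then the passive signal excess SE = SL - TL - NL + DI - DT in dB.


Step 1: SL = 170.8 + 10*log10(7446.4) = 209.52 dB
Step 2: SE = SL - TL - NL + DI - DT = 209.52 - 43 - 46 + 25 - 9 = 136.52

136.52 dB


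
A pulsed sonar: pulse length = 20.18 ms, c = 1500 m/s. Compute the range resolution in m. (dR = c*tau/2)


dR = c*tau/2 = 1500 * 20.18e-3 / 2 = 15.135

15.135 m


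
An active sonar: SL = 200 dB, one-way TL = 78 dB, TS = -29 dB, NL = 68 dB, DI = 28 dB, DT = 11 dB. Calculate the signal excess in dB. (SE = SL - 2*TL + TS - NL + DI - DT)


SE = SL - 2*TL + TS - NL + DI - DT = 200 - 2*78 + (-29) - 68 + 28 - 11 = -36

-36 dB


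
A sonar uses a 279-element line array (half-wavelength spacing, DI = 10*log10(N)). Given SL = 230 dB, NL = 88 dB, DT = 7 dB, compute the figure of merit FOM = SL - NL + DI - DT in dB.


Step 1: DI = 10*log10(279) = 24.46 dB
Step 2: FOM = SL - NL + DI - DT = 230 - 88 + 24.46 - 7 = 159.46

159.46 dB


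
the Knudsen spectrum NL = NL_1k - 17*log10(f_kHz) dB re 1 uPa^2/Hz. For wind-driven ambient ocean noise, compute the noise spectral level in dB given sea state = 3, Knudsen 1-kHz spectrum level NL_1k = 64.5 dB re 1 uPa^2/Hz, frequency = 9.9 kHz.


NL = NL_1k - 17*log10(f_kHz) = 64.5 - 17*log10(9.9) = 64.5 - (16.93) = 47.57

47.57 dB


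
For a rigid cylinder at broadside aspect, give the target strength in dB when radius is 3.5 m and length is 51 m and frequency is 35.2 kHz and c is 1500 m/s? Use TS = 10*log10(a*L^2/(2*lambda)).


lambda = 1500/35200 = 0.04261 m
TS = 10*log10(3.5*51^2/(2*0.04261)) = 50.29

50.29 dB


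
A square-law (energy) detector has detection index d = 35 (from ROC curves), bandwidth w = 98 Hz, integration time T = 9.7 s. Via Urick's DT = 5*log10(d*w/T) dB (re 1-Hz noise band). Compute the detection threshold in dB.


DT = 5*log10(d*w/T) = 5*log10(35 * 98 / 9.7) = 5*log10(353.61) = 12.74

12.74 dB


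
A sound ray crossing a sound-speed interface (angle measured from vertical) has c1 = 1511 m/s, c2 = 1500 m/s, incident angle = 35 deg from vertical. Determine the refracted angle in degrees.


sin(theta2) = (c2/c1)*sin(theta1) = (1500/1511)*sin(35 deg) = 0.5694
theta2 = arcsin(0.5694) = 34.71

34.71 deg


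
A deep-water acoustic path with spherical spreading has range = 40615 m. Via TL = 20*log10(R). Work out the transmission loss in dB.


TL = 20*log10(40615) = 92.17

92.17 dB


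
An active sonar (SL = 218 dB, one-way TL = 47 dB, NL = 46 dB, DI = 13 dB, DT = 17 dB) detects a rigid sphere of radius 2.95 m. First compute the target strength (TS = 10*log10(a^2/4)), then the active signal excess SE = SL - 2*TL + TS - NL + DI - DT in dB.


Step 1: TS = 10*log10(2.95^2/4) = 3.38 dB
Step 2: SE = SL - 2*TL + TS - NL + DI - DT = 218 - 2*47 + (3.38) - 46 + 13 - 17 = 77.38

77.38 dB


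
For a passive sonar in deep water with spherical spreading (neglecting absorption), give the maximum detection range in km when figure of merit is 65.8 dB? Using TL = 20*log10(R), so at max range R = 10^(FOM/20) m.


At max range FOM = TL, so 20*log10(R) = 65.8
R = 10^(65.8/20) = 1949.84 m = 1.95 km

1.95 km


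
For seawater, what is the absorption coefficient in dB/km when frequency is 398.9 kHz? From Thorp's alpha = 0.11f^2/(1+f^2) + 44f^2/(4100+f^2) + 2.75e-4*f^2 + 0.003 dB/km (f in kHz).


f^2 = 159121.21
alpha = 0.11*159121.21/(1+159121.21) + 44*159121.21/(4100+159121.21) + 2.75e-4*159121.21 + 0.003 = 86.766

86.766 dB/km


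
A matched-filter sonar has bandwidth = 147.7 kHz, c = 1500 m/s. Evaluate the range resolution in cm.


dR = c/(2*BW) = 1500 / (2 * 147.7e3) = 0.0051 m = 0.51 cm

0.51 cm


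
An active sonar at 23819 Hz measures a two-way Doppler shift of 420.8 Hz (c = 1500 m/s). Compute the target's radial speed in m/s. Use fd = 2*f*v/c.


13.25 m/s


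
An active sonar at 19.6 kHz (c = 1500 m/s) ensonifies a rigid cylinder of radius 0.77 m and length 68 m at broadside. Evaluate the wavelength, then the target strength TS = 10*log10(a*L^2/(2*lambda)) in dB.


Step 1: lambda = c/f = 1500/19600 = 0.07653 m
Step 2: TS = 10*log10(a*L^2/(2*lambda)) = 10*log10(0.77*68^2/(2*0.07653)) = 43.67

43.67 dB


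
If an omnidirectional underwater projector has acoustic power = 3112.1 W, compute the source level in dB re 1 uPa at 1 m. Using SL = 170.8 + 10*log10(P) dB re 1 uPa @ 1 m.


SL = 170.8 + 10*log10(3112.1) = 170.8 + 34.93 = 205.73

205.73 dB


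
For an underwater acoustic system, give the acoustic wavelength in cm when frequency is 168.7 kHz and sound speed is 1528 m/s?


lambda = c/f = 1528 / 168700 = 0.0091 m = 0.91 cm

0.91 cm


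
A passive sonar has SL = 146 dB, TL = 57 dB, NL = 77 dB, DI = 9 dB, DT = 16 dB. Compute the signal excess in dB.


SE = SL - TL - NL + DI - DT = 146 - 57 - 77 + 9 - 16 = 5

5 dB


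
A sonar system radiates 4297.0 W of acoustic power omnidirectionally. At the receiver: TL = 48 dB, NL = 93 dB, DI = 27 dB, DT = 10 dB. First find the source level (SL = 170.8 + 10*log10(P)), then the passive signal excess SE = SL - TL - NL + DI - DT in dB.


Step 1: SL = 170.8 + 10*log10(4297.0) = 207.13 dB
Step 2: SE = SL - TL - NL + DI - DT = 207.13 - 48 - 93 + 27 - 10 = 83.13

83.13 dB


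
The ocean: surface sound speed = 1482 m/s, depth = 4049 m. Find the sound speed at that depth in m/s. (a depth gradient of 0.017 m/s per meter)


c = 1482 + 0.017 * 4049 = 1550.833

1550.833 m/s


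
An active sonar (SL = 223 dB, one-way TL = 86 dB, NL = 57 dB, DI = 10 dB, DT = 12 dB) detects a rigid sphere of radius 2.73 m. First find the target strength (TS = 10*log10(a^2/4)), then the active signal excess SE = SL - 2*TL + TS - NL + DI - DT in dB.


Step 1: TS = 10*log10(2.73^2/4) = 2.7 dB
Step 2: SE = SL - 2*TL + TS - NL + DI - DT = 223 - 2*86 + (2.7) - 57 + 10 - 12 = -5.3

-5.3 dB


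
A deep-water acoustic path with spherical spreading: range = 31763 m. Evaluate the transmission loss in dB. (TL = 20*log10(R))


TL = 20*log10(31763) = 90.04

90.04 dB


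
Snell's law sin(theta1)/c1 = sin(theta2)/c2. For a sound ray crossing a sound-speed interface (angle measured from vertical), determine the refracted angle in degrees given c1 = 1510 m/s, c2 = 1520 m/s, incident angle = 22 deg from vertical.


sin(theta2) = (c2/c1)*sin(theta1) = (1520/1510)*sin(22 deg) = 0.37709
theta2 = arcsin(0.37709) = 22.15

22.15 deg


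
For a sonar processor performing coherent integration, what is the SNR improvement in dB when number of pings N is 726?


Gain = 10*log10(726) = 28.61

28.61 dB


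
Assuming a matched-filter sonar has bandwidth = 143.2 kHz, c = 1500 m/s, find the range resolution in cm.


dR = c/(2*BW) = 1500 / (2 * 143.2e3) = 0.0052 m = 0.52 cm

0.52 cm


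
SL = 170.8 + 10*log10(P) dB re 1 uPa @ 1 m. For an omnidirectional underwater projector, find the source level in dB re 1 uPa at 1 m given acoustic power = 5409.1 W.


SL = 170.8 + 10*log10(5409.1) = 170.8 + 37.33 = 208.13

208.13 dB


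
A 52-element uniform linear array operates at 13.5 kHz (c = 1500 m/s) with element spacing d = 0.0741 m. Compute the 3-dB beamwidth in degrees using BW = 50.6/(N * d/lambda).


Step 1: lambda = 1500/13500 = 0.11111 m
Step 2: d/lambda = 0.0741/0.11111 = 0.6669
Step 3: BW = 50.6/(N * d/lambda) = 50.6/(52 * 0.6669) = 1.46

1.46 deg


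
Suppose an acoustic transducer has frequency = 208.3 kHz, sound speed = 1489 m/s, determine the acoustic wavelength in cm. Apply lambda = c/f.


0.71 cm


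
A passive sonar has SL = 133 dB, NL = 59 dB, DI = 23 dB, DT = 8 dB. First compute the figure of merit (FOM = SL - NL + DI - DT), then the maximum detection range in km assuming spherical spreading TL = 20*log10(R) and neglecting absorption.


Step 1: FOM = SL - NL + DI - DT = 133 - 59 + 23 - 8 = 89 dB
Step 2: at max range FOM = TL = 20*log10(R), so R = 10^(89/20) = 28183.83 m = 28.18 km

28.18 km


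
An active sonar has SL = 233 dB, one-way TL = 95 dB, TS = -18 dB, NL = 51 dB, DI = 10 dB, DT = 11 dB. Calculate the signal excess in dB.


SE = SL - 2*TL + TS - NL + DI - DT = 233 - 2*95 + (-18) - 51 + 10 - 11 = -27

-27 dB


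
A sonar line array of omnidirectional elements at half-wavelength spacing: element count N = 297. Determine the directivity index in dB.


24.73 dB


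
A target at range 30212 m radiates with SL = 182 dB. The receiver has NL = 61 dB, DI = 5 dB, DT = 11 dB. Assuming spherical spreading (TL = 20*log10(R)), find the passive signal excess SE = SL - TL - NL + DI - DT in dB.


Step 1: TL = 20*log10(30212) = 89.6 dB
Step 2: SE = 182 - 89.6 - 61 + 5 - 11 = 25.4

25.4 dB


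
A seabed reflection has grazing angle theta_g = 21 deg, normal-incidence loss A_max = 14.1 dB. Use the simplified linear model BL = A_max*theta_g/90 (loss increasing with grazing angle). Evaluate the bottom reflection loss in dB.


BL = A_max * theta_g / 90 = 14.1 * 21 / 90 = 3.29

3.29 dB


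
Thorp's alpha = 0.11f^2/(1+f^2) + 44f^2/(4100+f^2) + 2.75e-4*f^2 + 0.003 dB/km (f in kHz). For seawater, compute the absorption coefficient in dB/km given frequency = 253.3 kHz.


59.114 dB/km


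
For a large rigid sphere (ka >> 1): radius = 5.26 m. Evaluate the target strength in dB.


8.4 dB


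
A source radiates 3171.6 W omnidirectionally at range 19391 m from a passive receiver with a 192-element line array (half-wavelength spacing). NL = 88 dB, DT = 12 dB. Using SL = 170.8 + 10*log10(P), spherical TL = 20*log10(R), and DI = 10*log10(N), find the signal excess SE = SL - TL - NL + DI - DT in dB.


Step 1: SL = 170.8 + 10*log10(3171.6) = 205.81 dB
Step 2: TL = 20*log10(19391) = 85.75 dB
Step 3: DI = 10*log10(192) = 22.83 dB
Step 4: SE = SL - TL - NL + DI - DT = 205.81 - 85.75 - 88 + 22.83 - 12 = 42.89

42.89 dB


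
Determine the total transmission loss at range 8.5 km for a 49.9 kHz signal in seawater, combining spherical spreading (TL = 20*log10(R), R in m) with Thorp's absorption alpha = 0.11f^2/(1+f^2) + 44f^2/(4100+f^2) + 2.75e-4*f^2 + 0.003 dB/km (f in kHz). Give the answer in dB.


226.68 dB


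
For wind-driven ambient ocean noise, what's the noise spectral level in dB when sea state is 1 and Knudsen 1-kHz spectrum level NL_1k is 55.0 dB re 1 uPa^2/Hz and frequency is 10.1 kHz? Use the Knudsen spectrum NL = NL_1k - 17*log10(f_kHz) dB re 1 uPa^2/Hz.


37.93 dB


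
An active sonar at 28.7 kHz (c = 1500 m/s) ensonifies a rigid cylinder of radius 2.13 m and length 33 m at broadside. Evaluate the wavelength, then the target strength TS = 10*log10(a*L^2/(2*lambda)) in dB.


Step 1: lambda = c/f = 1500/28700 = 0.05226 m
Step 2: TS = 10*log10(a*L^2/(2*lambda)) = 10*log10(2.13*33^2/(2*0.05226)) = 43.46

43.46 dB


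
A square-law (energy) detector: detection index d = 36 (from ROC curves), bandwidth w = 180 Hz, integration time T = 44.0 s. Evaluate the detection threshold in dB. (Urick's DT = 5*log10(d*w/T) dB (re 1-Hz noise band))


DT = 5*log10(d*w/T) = 5*log10(36 * 180 / 44.0) = 5*log10(147.27) = 10.84

10.84 dB


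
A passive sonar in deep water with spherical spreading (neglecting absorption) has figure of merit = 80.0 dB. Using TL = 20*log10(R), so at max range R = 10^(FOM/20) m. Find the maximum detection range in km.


At max range FOM = TL, so 20*log10(R) = 80.0
R = 10^(80.0/20) = 10000.0 m = 10.0 km

10.0 km


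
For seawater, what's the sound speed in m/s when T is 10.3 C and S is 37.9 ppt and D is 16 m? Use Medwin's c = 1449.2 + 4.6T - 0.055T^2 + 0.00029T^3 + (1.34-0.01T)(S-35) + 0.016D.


c = 1449.2 + 4.6*10.3 - 0.055*10.3^2 + 0.00029*10.3^3 + (1.34 - 0.01*10.3)*(37.9 - 35) + 0.016*16 = 1494.91

1494.91 m/s


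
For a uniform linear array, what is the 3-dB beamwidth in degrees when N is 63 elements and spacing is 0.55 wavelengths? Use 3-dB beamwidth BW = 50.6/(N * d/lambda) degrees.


BW = 50.6 / (63 * 0.55) = 50.6 / 34.65 = 1.46

1.46 deg


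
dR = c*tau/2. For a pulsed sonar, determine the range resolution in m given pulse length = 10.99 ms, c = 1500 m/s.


dR = c*tau/2 = 1500 * 10.99e-3 / 2 = 8.2425

8.2425 m


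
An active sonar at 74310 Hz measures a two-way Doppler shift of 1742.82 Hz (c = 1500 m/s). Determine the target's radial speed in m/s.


17.59 m/s


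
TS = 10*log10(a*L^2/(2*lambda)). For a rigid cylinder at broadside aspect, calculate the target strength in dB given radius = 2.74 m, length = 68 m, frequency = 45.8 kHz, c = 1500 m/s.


lambda = 1500/45800 = 0.03275 m
TS = 10*log10(2.74*68^2/(2*0.03275)) = 52.87

52.87 dB


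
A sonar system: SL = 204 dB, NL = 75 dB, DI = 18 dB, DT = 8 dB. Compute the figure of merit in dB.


139 dB


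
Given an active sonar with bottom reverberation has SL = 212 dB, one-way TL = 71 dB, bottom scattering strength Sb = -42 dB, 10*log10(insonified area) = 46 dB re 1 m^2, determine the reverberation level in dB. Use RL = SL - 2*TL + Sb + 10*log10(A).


74 dB


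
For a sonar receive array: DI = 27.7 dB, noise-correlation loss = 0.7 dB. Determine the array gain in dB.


AG = DI - L_corr = 27.7 - 0.7 = 27.0

27.0 dB


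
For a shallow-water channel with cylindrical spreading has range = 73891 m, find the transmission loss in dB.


TL = 10*log10(73891) = 48.69

48.69 dB


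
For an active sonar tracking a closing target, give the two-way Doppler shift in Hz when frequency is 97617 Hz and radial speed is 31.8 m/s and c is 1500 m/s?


4138.96 Hz


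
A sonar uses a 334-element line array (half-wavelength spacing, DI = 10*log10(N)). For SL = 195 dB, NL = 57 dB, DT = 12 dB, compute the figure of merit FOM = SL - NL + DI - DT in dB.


Step 1: DI = 10*log10(334) = 25.24 dB
Step 2: FOM = SL - NL + DI - DT = 195 - 57 + 25.24 - 12 = 151.24

151.24 dB
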